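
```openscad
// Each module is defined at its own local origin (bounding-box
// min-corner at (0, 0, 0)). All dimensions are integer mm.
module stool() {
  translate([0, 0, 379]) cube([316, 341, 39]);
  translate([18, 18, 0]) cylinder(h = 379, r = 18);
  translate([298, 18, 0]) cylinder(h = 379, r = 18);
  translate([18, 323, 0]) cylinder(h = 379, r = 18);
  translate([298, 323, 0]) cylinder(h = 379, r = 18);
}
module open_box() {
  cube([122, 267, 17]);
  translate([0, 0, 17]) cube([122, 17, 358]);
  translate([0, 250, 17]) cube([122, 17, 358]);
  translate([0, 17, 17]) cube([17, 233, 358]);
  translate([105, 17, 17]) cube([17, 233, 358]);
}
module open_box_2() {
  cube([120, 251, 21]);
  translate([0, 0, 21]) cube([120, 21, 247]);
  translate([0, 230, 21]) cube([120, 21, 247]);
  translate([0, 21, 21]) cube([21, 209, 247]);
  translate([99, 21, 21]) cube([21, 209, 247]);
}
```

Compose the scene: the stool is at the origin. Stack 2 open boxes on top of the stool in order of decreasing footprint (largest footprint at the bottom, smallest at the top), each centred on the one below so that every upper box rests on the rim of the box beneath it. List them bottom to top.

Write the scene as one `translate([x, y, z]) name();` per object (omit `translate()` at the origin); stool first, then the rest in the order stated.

stool();
translate([97, 37, 418]) open_box();
translate([98, 45, 793]) open_box_2();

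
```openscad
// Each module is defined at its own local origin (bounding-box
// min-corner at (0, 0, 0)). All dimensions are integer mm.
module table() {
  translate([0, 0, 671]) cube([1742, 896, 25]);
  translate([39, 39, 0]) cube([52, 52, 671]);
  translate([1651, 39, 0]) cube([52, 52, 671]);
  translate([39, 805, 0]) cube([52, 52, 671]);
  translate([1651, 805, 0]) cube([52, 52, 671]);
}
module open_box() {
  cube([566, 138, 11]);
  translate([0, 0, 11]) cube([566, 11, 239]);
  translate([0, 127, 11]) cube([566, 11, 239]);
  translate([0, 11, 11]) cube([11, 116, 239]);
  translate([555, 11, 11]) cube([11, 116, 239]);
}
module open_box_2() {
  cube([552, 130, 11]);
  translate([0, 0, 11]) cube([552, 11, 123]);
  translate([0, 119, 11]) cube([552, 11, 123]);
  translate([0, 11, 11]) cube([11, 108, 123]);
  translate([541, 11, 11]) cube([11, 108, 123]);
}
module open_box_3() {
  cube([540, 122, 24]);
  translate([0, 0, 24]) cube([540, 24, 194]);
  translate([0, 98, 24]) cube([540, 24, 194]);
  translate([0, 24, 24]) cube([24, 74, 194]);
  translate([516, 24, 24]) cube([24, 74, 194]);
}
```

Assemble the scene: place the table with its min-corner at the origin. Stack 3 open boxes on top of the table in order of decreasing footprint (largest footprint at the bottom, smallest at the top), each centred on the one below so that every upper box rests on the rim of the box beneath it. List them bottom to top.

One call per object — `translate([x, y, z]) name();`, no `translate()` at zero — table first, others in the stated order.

table();
translate([588, 379, 696]) open_box();
translate([595, 383, 946]) open_box_2();
translate([601, 387, 1080]) open_box_3();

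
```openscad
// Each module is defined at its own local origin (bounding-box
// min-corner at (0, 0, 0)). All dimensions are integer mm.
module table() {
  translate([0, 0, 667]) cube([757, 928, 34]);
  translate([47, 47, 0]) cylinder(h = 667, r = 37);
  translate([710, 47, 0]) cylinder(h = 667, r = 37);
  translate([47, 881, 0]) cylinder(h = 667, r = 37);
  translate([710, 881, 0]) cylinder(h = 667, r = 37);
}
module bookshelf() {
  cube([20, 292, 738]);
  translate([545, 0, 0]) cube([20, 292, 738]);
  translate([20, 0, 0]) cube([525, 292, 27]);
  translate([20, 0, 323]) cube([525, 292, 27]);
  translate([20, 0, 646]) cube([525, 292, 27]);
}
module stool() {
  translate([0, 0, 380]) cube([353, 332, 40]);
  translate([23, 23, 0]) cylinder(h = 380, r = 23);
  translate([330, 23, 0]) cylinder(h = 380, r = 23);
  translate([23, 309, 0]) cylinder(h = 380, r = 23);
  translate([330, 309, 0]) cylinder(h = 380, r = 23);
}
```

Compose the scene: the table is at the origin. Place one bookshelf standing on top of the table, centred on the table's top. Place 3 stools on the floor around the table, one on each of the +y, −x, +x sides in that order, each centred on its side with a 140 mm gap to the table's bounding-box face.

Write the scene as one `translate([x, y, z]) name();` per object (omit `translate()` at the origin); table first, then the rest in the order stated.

table();
translate([96, 318, 701]) bookshelf();
translate([202, 1068, 0]) stool();
translate([-493, 298, 0]) stool();
translate([897, 298, 0]) stool();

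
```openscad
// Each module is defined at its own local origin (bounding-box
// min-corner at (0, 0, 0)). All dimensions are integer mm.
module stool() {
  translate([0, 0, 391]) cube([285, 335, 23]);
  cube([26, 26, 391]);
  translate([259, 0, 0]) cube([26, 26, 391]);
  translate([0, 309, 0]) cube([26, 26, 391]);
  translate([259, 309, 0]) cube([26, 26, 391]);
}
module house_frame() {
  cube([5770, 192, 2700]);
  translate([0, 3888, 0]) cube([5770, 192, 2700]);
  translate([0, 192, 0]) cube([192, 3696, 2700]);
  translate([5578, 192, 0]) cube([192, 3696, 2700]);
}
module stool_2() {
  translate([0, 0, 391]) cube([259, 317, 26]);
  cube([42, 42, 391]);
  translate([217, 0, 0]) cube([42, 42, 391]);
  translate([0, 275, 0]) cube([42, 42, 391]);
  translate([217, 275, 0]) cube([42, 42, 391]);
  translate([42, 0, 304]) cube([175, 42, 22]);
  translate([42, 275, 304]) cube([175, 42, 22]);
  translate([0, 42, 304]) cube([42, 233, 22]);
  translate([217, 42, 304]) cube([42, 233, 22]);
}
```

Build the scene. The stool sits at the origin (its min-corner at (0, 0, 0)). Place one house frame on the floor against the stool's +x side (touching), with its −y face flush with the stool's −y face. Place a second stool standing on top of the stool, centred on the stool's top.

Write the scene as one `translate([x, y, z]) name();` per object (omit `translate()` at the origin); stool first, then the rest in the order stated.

stool();
translate([285, 0, 0]) house_frame();
translate([13, 9, 414]) stool_2();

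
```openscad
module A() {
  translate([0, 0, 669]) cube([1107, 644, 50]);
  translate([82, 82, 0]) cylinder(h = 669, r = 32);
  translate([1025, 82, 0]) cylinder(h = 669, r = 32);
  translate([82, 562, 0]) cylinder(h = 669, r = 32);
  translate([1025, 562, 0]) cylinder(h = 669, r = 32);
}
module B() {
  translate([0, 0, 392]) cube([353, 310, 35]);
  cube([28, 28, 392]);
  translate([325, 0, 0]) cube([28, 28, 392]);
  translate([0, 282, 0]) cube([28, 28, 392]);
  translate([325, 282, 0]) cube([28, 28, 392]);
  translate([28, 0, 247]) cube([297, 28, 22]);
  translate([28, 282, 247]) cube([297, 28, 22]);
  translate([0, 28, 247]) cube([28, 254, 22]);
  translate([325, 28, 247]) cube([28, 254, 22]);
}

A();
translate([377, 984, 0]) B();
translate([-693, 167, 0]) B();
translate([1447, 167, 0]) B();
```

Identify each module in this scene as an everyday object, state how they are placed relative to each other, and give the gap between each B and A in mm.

Each stool's nearest face is 340 mm from the table's bounding box.

A is a table. B is a stool. Three stools sit around the table at the +y, −x, +x sides. The gap between each stool and the table is 340 mm.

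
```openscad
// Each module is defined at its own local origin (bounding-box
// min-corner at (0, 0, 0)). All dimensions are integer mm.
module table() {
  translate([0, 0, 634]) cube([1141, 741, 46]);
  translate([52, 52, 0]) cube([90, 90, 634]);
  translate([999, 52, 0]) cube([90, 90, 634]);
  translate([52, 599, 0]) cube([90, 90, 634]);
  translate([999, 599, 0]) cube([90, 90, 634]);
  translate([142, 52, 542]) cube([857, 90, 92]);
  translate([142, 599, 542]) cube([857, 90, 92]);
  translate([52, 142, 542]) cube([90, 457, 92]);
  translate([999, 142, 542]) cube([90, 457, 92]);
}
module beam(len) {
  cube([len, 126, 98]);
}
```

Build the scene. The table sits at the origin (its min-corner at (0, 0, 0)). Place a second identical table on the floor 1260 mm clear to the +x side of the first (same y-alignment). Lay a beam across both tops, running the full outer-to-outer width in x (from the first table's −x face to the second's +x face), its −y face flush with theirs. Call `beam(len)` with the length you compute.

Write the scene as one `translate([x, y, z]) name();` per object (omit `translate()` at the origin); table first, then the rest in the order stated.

table();
translate([2401, 0, 0]) table();
translate([0, 0, 680]) beam(3542);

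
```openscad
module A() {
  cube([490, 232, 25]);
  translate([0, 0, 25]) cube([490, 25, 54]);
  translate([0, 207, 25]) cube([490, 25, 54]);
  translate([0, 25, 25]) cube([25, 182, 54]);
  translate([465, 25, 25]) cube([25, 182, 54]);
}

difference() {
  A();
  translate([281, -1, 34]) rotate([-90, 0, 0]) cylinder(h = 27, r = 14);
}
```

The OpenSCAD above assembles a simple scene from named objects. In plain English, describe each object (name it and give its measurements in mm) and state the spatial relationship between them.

A is an open storage box with external size 490×232×79 mm and wall thickness 25 mm (the base is also 25 mm thick). The base covers the whole footprint; the four walls stand on the base, with the y-facing walls full-width and the x-facing walls fitting between their inner faces.

The open box has a circular hole of radius 14 mm through its front wall, centred at (x = 281, z = 34).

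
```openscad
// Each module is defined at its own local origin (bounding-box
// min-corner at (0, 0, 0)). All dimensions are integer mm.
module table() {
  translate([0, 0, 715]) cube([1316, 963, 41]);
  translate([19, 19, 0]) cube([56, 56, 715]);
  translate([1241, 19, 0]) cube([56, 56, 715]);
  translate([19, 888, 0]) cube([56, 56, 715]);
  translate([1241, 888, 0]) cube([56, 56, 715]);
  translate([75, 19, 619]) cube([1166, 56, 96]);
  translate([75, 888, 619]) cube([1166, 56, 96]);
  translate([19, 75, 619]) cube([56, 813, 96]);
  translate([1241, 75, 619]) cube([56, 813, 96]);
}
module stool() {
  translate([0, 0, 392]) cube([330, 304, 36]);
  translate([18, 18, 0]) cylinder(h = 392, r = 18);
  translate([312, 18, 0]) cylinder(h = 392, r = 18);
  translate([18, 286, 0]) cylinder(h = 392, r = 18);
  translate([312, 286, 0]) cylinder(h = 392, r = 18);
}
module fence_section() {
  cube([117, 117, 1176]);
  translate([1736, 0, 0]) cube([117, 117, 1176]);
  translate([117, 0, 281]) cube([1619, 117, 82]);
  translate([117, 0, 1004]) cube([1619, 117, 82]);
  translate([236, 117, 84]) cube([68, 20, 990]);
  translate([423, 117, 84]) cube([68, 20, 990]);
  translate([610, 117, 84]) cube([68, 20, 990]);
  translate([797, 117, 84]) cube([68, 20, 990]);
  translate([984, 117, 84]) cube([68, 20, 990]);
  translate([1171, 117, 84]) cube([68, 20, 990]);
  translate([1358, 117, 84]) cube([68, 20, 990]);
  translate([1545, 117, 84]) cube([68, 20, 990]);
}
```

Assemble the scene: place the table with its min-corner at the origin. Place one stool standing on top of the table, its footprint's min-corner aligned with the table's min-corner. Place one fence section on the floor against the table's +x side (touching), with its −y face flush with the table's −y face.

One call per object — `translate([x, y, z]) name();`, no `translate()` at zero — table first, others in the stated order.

table();
translate([0, 0, 756]) stool();
translate([1316, 0, 0]) fence_section();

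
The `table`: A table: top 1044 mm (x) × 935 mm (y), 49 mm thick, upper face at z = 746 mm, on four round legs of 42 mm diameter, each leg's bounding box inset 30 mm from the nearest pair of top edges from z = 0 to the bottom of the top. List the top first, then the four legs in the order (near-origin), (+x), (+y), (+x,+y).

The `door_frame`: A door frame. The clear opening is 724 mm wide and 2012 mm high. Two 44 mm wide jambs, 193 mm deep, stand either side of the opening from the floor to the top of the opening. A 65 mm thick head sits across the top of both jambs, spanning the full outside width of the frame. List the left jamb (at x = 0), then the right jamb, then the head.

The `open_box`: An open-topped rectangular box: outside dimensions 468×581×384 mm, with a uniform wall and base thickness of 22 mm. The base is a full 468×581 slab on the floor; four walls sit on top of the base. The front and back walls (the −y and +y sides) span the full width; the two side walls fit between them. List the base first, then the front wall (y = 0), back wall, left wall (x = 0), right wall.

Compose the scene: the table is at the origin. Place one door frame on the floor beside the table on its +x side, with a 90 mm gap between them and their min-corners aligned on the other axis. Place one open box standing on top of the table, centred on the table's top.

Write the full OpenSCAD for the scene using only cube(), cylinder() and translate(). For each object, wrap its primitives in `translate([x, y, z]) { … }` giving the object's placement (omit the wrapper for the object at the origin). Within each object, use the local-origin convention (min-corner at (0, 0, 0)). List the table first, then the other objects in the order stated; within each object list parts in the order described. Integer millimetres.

translate([0, 0, 697]) cube([1044, 935, 49]);
translate([51, 51, 0]) cylinder(h = 697, r = 21);
translate([993, 51, 0]) cylinder(h = 697, r = 21);
translate([51, 884, 0]) cylinder(h = 697, r = 21);
translate([993, 884, 0]) cylinder(h = 697, r = 21);
translate([1134, 0, 0]) {
  cube([44, 193, 2012]);
  translate([768, 0, 0]) cube([44, 193, 2012]);
  translate([0, 0, 2012]) cube([812, 193, 65]);
}
translate([288, 177, 746]) {
  cube([468, 581, 22]);
  translate([0, 0, 22]) cube([468, 22, 362]);
  translate([0, 559, 22]) cube([468, 22, 362]);
  translate([0, 22, 22]) cube([22, 537, 362]);
  translate([446, 22, 22]) cube([22, 537, 362]);
}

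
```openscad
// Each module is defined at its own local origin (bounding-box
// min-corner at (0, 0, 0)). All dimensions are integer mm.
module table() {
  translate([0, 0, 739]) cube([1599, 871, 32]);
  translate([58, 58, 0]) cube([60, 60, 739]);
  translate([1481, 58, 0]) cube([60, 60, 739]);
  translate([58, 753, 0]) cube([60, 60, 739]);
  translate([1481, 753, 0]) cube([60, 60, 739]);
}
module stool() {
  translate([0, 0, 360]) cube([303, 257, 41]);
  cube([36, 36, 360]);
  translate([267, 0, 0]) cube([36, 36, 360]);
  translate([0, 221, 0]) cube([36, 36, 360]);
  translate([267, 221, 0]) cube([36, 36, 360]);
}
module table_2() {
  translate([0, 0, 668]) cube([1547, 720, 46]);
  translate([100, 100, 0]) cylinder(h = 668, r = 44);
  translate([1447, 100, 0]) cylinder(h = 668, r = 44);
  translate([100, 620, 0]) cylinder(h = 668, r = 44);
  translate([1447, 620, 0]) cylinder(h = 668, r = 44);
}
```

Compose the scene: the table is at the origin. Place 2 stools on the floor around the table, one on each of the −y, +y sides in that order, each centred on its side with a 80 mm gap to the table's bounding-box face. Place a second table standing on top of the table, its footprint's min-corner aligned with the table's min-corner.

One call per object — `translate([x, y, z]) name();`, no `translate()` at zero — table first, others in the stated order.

table();
translate([648, -337, 0]) stool();
translate([648, 951, 0]) stool();
translate([0, 0, 771]) table_2();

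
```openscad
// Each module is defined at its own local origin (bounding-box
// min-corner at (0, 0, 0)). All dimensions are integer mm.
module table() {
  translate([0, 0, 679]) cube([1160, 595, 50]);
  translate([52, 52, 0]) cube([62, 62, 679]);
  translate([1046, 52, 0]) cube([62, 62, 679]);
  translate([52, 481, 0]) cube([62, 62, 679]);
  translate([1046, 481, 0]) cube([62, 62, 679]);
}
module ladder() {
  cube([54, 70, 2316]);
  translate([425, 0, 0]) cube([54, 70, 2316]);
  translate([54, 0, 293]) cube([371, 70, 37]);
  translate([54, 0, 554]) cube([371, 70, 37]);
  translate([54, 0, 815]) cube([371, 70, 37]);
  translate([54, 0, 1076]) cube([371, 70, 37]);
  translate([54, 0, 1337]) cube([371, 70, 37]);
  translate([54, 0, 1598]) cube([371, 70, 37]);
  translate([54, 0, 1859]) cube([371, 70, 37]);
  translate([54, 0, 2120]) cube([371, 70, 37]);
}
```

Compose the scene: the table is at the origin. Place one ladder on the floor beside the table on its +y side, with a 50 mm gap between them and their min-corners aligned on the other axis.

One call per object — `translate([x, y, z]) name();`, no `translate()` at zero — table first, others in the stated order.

table();
translate([0, 645, 0]) ladder();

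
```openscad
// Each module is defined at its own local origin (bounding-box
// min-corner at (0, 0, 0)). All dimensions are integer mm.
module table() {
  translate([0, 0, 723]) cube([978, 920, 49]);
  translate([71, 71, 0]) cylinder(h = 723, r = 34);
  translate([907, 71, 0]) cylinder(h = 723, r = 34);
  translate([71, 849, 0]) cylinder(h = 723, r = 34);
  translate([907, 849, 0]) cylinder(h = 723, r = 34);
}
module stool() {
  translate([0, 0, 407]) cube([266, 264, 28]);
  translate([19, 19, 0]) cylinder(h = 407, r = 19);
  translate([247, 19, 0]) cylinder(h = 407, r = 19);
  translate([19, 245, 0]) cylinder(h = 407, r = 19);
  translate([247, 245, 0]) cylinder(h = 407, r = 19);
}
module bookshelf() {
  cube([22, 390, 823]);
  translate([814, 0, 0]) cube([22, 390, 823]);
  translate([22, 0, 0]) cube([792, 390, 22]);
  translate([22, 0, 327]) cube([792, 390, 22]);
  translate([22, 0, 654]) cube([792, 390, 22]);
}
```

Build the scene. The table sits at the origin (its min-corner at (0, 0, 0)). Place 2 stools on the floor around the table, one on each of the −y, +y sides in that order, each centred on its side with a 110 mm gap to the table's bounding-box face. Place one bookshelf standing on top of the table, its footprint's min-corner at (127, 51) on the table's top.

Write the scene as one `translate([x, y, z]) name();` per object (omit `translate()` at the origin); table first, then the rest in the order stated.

table();
translate([356, -374, 0]) stool();
translate([356, 1030, 0]) stool();
translate([127, 51, 772]) bookshelf();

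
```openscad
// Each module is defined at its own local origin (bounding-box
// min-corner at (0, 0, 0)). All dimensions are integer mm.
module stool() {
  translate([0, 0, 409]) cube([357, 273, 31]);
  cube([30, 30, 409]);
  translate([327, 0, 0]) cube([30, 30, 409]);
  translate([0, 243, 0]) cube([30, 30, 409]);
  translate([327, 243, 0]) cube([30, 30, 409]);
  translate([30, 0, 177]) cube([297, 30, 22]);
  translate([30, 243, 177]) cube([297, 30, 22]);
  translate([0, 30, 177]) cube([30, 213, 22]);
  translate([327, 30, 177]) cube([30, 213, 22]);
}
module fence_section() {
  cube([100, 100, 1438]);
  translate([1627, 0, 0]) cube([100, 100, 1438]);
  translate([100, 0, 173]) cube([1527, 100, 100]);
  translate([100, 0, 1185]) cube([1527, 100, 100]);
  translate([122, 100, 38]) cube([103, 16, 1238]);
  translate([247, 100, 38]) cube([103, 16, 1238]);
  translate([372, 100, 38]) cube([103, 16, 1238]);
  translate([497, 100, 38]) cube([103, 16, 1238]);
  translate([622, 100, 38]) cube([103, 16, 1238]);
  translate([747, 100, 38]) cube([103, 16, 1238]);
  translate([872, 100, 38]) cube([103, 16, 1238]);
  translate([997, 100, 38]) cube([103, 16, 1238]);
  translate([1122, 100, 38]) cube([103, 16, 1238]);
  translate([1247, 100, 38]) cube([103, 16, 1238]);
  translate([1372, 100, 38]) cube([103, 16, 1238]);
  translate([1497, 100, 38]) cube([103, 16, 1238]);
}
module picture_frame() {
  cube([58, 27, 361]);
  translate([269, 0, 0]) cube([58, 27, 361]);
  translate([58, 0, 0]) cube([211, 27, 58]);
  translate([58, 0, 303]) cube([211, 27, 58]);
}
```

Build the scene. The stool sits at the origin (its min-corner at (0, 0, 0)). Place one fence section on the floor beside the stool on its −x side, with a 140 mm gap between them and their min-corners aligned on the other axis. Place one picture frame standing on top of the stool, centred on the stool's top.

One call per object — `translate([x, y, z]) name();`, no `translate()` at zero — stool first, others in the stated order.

stool();
translate([-1867, 0, 0]) fence_section();
translate([15, 123, 440]) picture_frame();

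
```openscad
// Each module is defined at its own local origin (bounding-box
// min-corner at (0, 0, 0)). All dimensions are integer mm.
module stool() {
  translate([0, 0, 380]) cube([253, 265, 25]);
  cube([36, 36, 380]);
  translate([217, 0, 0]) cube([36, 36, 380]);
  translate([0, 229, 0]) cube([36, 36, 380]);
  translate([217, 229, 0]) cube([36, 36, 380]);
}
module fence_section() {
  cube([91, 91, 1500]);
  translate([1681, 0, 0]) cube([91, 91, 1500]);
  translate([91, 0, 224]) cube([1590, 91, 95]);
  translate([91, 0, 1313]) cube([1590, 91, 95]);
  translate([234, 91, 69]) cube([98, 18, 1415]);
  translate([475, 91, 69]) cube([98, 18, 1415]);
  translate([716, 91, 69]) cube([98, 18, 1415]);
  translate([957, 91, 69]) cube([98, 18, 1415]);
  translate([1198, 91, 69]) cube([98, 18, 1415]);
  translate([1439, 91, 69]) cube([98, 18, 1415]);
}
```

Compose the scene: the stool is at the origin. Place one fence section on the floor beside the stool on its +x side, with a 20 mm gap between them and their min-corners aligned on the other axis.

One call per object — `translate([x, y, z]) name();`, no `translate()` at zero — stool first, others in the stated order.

stool();
translate([273, 0, 0]) fence_section();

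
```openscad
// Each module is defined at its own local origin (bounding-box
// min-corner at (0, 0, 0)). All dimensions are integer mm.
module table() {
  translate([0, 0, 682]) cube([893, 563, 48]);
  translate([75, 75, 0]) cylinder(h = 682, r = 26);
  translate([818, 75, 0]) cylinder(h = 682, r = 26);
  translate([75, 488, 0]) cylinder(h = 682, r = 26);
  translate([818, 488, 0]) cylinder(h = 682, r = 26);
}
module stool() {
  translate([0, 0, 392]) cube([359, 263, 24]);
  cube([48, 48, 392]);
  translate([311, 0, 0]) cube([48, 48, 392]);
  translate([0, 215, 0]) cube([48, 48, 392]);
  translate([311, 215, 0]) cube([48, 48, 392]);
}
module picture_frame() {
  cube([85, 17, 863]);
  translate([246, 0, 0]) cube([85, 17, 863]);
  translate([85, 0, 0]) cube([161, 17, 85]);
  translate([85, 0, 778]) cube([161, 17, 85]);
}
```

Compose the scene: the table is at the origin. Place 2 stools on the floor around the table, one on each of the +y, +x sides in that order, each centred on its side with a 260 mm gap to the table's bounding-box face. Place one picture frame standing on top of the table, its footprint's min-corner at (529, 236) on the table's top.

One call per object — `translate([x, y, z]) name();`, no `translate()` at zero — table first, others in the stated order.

table();
translate([267, 823, 0]) stool();
translate([1153, 150, 0]) stool();
translate([529, 236, 730]) picture_frame();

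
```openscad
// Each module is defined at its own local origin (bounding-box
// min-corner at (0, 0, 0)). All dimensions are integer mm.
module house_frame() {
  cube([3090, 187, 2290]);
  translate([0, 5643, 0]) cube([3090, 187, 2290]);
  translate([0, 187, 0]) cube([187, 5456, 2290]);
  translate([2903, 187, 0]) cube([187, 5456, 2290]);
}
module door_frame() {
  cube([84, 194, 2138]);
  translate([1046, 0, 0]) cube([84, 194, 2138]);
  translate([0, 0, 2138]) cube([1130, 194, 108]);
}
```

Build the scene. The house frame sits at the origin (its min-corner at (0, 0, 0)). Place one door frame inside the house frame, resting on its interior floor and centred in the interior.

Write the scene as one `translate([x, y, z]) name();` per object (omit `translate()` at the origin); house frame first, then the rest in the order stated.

house_frame();
translate([980, 2818, 0]) door_frame();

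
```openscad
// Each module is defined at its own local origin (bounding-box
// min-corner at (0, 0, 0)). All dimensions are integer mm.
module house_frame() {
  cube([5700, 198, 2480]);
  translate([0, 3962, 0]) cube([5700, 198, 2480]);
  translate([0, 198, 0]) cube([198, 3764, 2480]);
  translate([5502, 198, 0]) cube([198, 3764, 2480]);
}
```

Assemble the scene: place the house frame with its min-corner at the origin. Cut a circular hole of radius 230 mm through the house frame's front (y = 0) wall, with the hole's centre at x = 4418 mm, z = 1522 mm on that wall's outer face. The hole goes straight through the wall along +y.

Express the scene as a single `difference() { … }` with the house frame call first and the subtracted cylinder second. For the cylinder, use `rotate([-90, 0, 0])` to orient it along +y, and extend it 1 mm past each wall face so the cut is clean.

difference() {
  house_frame();
  translate([4418, -1, 1522]) rotate([-90, 0, 0]) cylinder(h = 200, r = 230);
}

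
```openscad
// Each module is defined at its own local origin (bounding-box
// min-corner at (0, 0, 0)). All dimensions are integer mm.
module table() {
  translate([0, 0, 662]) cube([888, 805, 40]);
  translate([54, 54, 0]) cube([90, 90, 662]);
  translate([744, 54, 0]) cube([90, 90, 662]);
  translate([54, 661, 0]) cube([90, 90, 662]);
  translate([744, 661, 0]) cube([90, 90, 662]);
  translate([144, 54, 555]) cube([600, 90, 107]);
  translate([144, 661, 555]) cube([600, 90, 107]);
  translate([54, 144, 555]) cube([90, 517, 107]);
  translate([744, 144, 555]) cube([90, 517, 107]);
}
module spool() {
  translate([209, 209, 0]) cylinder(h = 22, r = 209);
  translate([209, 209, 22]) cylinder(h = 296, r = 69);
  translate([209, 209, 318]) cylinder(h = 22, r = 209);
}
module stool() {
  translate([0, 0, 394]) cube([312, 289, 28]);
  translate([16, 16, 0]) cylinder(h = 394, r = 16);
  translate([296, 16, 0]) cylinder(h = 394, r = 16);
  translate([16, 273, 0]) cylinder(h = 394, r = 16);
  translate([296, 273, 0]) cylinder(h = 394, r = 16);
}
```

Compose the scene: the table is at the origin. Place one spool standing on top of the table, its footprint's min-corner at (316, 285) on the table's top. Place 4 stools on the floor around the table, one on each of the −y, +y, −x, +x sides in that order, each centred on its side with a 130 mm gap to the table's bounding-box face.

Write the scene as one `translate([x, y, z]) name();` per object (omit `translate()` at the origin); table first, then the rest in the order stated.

table();
translate([316, 285, 702]) spool();
translate([288, -419, 0]) stool();
translate([288, 935, 0]) stool();
translate([-442, 258, 0]) stool();
translate([1018, 258, 0]) stool();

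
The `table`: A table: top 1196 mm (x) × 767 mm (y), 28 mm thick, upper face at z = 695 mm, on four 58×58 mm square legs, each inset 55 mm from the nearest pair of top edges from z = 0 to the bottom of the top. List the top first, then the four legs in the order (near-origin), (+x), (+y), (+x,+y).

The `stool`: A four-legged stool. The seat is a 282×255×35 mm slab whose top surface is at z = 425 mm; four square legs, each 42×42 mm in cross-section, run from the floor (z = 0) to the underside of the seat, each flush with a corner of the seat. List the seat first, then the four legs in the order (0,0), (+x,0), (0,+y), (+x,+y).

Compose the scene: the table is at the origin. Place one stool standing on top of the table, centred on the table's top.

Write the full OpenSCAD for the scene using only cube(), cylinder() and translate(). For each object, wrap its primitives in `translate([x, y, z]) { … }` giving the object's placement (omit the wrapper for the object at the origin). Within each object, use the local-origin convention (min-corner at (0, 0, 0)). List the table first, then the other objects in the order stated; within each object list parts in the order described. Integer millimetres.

translate([0, 0, 667]) cube([1196, 767, 28]);
translate([55, 55, 0]) cube([58, 58, 667]);
translate([1083, 55, 0]) cube([58, 58, 667]);
translate([55, 654, 0]) cube([58, 58, 667]);
translate([1083, 654, 0]) cube([58, 58, 667]);
translate([457, 256, 695]) {
  translate([0, 0, 390]) cube([282, 255, 35]);
  cube([42, 42, 390]);
  translate([240, 0, 0]) cube([42, 42, 390]);
  translate([0, 213, 0]) cube([42, 42, 390]);
  translate([240, 213, 0]) cube([42, 42, 390]);
}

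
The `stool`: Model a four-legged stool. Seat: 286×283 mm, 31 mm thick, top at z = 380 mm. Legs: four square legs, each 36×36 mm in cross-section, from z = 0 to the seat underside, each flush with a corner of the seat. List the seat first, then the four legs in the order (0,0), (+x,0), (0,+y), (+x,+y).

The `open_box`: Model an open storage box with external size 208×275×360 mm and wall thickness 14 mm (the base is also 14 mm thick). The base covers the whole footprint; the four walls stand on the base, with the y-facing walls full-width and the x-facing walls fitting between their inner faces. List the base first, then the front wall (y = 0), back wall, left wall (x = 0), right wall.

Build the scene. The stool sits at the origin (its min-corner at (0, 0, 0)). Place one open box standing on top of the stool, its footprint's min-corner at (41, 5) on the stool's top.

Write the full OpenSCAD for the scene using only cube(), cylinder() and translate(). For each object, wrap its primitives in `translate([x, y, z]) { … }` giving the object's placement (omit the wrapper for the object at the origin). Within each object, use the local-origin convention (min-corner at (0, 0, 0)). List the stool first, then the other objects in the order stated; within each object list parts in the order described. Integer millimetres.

translate([0, 0, 349]) cube([286, 283, 31]);
cube([36, 36, 349]);
translate([250, 0, 0]) cube([36, 36, 349]);
translate([0, 247, 0]) cube([36, 36, 349]);
translate([250, 247, 0]) cube([36, 36, 349]);
translate([41, 5, 380]) {
  cube([208, 275, 14]);
  translate([0, 0, 14]) cube([208, 14, 346]);
  translate([0, 261, 14]) cube([208, 14, 346]);
  translate([0, 14, 14]) cube([14, 247, 346]);
  translate([194, 14, 14]) cube([14, 247, 346]);
}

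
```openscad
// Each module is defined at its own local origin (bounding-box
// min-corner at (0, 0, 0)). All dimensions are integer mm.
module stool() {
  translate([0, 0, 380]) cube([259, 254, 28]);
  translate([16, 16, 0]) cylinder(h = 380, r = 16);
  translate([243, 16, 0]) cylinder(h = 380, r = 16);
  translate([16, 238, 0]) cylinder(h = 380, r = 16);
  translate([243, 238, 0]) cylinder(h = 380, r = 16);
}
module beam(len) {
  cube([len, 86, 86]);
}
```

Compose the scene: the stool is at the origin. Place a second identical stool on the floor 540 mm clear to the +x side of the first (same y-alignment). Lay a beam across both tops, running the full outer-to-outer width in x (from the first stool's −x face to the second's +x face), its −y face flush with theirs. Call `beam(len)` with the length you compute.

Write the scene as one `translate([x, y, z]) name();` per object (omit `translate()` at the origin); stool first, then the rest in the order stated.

stool();
translate([799, 0, 0]) stool();
translate([0, 0, 408]) beam(1058);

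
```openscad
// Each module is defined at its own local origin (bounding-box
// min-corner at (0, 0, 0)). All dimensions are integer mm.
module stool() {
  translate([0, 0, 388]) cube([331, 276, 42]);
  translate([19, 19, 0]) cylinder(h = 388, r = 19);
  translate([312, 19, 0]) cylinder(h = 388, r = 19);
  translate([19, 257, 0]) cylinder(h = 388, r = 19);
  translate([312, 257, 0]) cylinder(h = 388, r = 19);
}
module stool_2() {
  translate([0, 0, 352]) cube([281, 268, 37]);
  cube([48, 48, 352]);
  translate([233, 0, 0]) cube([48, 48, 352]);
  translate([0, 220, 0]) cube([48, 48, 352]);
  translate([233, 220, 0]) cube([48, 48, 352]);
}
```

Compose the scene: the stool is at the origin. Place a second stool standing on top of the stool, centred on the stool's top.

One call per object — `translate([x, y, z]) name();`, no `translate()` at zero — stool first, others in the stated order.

stool();
translate([25, 4, 430]) stool_2();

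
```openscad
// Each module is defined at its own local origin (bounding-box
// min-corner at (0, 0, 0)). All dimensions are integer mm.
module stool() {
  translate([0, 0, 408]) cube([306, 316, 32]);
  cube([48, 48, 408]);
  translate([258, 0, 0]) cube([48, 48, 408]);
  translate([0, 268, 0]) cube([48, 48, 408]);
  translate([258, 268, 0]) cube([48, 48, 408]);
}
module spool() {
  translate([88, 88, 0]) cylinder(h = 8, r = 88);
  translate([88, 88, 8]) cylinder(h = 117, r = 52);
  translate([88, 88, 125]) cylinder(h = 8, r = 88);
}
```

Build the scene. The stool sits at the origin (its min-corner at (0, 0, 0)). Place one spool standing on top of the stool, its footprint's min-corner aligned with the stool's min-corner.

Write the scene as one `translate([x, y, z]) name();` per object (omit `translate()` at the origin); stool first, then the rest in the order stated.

stool();
translate([0, 0, 440]) spool();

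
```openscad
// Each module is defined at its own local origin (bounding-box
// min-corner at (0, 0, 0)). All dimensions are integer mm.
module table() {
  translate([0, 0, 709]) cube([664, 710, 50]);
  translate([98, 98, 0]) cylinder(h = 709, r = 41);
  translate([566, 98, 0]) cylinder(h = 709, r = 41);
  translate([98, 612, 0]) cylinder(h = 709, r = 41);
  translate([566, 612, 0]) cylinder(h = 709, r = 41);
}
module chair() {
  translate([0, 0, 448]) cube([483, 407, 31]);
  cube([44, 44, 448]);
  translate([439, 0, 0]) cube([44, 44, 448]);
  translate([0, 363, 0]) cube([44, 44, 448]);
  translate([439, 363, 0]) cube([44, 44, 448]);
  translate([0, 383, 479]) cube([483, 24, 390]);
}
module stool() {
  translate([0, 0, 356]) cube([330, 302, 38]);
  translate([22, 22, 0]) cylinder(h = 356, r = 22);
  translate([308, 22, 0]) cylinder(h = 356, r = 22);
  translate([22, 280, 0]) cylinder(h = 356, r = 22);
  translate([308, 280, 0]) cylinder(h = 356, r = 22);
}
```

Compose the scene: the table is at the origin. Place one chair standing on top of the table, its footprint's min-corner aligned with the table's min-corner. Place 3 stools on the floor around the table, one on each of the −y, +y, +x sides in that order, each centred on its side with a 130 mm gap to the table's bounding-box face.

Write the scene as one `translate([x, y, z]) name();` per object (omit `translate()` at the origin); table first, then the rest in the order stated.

table();
translate([0, 0, 759]) chair();
translate([167, -432, 0]) stool();
translate([167, 840, 0]) stool();
translate([794, 204, 0]) stool();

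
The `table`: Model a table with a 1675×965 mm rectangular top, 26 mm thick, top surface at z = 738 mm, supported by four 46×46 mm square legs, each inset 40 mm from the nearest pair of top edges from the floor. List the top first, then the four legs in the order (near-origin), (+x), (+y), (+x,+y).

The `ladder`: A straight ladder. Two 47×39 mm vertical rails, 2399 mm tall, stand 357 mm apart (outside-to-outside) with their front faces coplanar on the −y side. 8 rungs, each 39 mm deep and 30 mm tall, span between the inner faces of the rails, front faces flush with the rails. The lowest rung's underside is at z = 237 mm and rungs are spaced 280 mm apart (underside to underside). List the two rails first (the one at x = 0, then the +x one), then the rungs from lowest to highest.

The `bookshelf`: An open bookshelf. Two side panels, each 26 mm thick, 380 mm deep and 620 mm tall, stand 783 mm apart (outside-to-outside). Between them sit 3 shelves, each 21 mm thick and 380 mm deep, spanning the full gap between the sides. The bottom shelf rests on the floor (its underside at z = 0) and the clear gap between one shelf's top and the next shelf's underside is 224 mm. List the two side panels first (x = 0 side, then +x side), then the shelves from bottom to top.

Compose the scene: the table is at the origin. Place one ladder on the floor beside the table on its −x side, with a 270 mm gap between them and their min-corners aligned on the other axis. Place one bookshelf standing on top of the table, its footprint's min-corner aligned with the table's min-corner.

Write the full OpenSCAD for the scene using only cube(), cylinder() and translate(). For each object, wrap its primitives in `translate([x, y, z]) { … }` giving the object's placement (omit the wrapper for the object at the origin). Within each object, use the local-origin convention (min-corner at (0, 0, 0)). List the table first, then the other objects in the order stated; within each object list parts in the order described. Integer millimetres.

translate([0, 0, 712]) cube([1675, 965, 26]);
translate([40, 40, 0]) cube([46, 46, 712]);
translate([1589, 40, 0]) cube([46, 46, 712]);
translate([40, 879, 0]) cube([46, 46, 712]);
translate([1589, 879, 0]) cube([46, 46, 712]);
translate([-627, 0, 0]) {
  cube([47, 39, 2399]);
  translate([310, 0, 0]) cube([47, 39, 2399]);
  translate([47, 0, 237]) cube([263, 39, 30]);
  translate([47, 0, 517]) cube([263, 39, 30]);
  translate([47, 0, 797]) cube([263, 39, 30]);
  translate([47, 0, 1077]) cube([263, 39, 30]);
  translate([47, 0, 1357]) cube([263, 39, 30]);
  translate([47, 0, 1637]) cube([263, 39, 30]);
  translate([47, 0, 1917]) cube([263, 39, 30]);
  translate([47, 0, 2197]) cube([263, 39, 30]);
}
translate([0, 0, 738]) {
  cube([26, 380, 620]);
  translate([757, 0, 0]) cube([26, 380, 620]);
  translate([26, 0, 0]) cube([731, 380, 21]);
  translate([26, 0, 245]) cube([731, 380, 21]);
  translate([26, 0, 490]) cube([731, 380, 21]);
}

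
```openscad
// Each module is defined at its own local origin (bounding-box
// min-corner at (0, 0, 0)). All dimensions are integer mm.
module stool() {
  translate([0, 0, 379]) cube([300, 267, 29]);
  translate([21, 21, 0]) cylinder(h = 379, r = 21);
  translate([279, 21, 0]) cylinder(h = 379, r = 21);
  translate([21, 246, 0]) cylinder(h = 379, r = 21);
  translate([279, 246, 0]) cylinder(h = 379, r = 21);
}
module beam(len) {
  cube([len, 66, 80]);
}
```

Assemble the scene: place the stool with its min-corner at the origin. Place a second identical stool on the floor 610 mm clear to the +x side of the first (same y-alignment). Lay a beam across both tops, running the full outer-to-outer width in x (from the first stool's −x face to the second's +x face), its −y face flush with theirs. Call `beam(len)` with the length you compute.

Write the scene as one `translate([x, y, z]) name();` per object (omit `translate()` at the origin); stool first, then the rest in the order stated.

stool();
translate([910, 0, 0]) stool();
translate([0, 0, 408]) beam(1210);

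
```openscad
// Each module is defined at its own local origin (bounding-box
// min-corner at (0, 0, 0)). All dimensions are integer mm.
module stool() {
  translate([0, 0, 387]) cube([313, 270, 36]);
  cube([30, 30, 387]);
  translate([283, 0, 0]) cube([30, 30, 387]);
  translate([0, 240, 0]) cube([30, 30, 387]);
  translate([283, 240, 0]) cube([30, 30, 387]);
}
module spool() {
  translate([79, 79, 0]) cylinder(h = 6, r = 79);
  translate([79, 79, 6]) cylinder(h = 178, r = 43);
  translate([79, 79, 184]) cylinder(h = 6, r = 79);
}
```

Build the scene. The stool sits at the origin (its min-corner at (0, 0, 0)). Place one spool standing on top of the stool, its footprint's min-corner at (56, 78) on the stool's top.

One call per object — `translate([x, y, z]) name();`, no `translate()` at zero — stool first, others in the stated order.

stool();
translate([56, 78, 423]) spool();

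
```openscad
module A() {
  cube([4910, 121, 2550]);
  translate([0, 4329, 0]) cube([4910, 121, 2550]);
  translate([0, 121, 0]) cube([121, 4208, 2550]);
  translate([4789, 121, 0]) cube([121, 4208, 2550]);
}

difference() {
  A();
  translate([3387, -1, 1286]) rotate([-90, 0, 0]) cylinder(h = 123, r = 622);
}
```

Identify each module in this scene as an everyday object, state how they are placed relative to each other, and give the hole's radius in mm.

The subtracted cylinder has r = 622 mm.

A is a house frame. The house frame has a circular hole through its front wall. The hole's radius is 622 mm.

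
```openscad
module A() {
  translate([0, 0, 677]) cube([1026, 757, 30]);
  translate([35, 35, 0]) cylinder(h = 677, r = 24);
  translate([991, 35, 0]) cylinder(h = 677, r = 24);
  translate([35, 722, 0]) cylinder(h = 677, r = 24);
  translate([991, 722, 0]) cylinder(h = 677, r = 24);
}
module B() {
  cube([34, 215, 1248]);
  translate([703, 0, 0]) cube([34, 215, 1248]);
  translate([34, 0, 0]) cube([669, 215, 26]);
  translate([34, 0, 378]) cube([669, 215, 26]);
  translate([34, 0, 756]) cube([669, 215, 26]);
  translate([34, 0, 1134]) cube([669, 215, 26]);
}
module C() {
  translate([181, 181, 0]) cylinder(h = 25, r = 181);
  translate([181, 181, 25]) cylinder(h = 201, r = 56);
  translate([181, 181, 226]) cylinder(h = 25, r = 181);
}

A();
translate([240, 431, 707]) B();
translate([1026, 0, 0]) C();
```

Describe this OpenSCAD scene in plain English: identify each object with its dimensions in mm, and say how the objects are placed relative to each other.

A is a table with a 1026×757 mm rectangular top, 30 mm thick, top surface at z = 707 mm, supported by four round legs of 48 mm diameter, each leg's bounding box inset 11 mm from the nearest pair of top edges, running from the floor.

B is a bookshelf 737 mm wide overall, 215 mm deep and 1248 mm tall. The two sides are 34 mm thick vertical panels. 4 horizontal shelves of 26 mm thickness span between the inner faces of the sides; the lowest shelf sits on the floor and shelves are stacked with a clear vertical gap of 352 mm between each pair.

C is a spool: two coaxial disc flanges of radius 181 mm and thickness 25 mm, joined by a core cylinder of radius 56 mm and height 201 mm. The lower flange rests on z = 0 and the three cylinders share a vertical axis.

The bookshelf is on top of the table. The spool is against the table's +x side, with their −y faces flush.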